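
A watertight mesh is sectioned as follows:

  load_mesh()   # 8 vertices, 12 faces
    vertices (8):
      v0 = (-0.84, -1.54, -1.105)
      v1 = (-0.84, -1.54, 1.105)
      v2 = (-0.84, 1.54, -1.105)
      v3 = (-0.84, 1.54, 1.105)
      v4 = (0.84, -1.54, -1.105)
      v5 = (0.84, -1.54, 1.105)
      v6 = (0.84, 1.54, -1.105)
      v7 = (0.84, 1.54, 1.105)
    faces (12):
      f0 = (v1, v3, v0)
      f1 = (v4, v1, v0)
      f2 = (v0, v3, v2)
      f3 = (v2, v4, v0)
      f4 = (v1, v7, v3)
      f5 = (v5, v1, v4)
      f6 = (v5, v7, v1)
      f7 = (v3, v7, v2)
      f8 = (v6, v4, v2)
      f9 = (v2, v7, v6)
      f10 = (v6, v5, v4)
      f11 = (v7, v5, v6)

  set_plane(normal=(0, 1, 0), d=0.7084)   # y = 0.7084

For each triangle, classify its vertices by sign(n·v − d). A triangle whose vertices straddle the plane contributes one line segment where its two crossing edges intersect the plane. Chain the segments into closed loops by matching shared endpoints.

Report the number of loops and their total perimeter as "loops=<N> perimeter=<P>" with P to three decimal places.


loops=1 perimeter=7.780

Straddling triangles (8 of 12):
  (v1,v3,v0) [-+-] → (-0.84, 0.7084, 1.105)–(-0.84, 0.7084, 0.5083)  len=0.5967
  (v0,v3,v2) [-++] → (-0.84, 0.7084, 0.5083)–(-0.84, 0.7084, -1.105)  len=1.6133
  (v2,v4,v0) [+--] → (-0.3864, 0.7084, -1.105)–(-0.84, 0.7084, -1.105)  len=0.4536
  (v1,v7,v3) [-++] → (0.3864, 0.7084, 1.105)–(-0.84, 0.7084, 1.105)  len=1.2264
  (v5,v7,v1) [-+-] → (0.84, 0.7084, 1.105)–(0.3864, 0.7084, 1.105)  len=0.4536
  (v6,v4,v2) [+-+] → (0.84, 0.7084, -1.105)–(-0.3864, 0.7084, -1.105)  len=1.2264
  (v6,v5,v4) [+--] → (0.84, 0.7084, -0.5083)–(0.84, 0.7084, -1.105)  len=0.5967
  (v7,v5,v6) [+-+] → (0.84, 0.7084, 1.105)–(0.84, 0.7084, -0.5083)  len=1.6133

Chained into 1 loop(s):
  loop 1: 8 segments, perimeter = 7.7800
Total perimeter = 7.780


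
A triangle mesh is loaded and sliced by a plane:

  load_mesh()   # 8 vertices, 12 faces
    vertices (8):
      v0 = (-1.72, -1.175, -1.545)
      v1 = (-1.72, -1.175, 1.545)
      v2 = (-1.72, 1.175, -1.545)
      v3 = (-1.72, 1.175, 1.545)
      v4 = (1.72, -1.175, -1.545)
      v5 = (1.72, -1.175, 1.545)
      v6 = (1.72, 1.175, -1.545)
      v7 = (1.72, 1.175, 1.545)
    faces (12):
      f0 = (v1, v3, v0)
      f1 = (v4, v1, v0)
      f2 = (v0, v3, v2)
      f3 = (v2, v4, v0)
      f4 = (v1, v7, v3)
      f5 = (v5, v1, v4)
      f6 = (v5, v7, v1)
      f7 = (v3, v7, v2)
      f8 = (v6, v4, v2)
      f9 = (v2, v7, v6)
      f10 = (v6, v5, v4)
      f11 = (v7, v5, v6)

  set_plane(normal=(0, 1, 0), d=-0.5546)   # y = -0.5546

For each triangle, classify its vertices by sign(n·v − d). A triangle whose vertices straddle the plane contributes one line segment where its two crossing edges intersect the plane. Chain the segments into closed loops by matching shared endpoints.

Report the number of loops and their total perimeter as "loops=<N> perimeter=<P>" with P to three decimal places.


loops=1 perimeter=13.060

Straddling triangles (8 of 12):
  (v1,v3,v0) [-+-] → (-1.72, -0.5546, 1.545)–(-1.72, -0.5546, -0.72924)  len=2.2742
  (v0,v3,v2) [-++] → (-1.72, -0.5546, -0.72924)–(-1.72, -0.5546, -1.545)  len=0.8158
  (v2,v4,v0) [+--] → (0.81184, -0.5546, -1.545)–(-1.72, -0.5546, -1.545)  len=2.5318
  (v1,v7,v3) [-++] → (-0.81184, -0.5546, 1.545)–(-1.72, -0.5546, 1.545)  len=0.9082
  (v5,v7,v1) [-+-] → (1.72, -0.5546, 1.545)–(-0.81184, -0.5546, 1.545)  len=2.5318
  (v6,v4,v2) [+-+] → (1.72, -0.5546, -1.545)–(0.81184, -0.5546, -1.545)  len=0.9082
  (v6,v5,v4) [+--] → (1.72, -0.5546, 0.72924)–(1.72, -0.5546, -1.545)  len=2.2742
  (v7,v5,v6) [+-+] → (1.72, -0.5546, 1.545)–(1.72, -0.5546, 0.72924)  len=0.8158

Chained into 1 loop(s):
  loop 1: 8 segments, perimeter = 13.0600
Total perimeter = 13.060


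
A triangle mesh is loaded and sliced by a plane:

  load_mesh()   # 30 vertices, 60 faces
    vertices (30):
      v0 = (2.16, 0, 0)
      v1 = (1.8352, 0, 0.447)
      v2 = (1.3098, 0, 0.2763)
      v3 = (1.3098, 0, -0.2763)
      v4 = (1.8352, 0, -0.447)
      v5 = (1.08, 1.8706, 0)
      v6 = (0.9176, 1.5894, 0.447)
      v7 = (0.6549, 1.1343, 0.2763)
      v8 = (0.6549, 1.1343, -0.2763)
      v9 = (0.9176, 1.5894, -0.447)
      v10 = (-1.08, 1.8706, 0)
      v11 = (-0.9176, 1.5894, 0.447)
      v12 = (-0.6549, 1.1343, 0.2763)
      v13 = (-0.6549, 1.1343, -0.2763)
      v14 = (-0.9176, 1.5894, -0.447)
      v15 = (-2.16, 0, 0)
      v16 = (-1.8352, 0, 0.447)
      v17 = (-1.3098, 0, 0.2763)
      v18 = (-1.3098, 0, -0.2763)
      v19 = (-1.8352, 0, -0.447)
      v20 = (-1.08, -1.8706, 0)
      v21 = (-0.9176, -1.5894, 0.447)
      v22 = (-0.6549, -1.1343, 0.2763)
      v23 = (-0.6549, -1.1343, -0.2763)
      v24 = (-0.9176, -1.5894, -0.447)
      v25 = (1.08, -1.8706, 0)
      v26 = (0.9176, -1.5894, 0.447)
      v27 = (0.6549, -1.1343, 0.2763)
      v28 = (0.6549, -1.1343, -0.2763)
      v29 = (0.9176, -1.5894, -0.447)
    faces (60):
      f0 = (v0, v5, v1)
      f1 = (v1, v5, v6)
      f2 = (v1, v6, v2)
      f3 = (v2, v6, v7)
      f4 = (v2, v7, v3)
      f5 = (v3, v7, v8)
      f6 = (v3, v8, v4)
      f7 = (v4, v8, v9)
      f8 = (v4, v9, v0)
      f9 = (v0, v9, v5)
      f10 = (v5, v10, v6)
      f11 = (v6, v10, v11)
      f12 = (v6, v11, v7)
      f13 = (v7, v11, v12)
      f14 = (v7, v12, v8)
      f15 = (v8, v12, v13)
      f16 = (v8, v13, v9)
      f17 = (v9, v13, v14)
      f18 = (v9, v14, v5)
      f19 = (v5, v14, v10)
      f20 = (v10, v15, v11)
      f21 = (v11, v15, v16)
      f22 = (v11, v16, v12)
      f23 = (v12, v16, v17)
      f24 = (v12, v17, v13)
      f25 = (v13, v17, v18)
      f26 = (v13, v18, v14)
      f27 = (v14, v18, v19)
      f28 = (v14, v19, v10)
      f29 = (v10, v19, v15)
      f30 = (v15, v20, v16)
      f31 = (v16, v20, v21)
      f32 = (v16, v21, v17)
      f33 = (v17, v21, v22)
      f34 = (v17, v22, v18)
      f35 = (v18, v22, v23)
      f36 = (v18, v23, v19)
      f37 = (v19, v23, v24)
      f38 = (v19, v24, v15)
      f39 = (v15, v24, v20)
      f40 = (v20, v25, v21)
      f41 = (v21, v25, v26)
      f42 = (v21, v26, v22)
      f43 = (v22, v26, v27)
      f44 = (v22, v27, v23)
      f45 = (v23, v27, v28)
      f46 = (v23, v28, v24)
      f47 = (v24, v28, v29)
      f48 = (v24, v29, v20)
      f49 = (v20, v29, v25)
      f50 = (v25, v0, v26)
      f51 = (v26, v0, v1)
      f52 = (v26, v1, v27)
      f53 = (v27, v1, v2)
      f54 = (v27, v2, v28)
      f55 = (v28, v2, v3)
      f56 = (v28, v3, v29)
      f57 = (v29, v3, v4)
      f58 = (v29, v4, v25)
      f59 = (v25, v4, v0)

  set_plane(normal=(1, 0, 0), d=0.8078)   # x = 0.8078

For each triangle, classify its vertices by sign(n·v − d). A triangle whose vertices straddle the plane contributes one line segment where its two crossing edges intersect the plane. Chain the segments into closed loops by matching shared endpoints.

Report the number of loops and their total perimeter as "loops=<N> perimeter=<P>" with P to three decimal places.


loops=2 perimeter=6.186

Straddling triangles (24 of 60):
  (v2,v6,v7) [++-] → (0.8078, 1.39918, 0.375653)–(0.8078, 0.869474, 0.2763)  len=0.5389
  (v2,v7,v3) [+-+] → (0.8078, 0.869474, 0.2763)–(0.8078, 0.869474, 0.147284)  len=0.1290
  (v3,v7,v8) [+--] → (0.8078, 0.869474, 0.147284)–(0.8078, 0.869474, -0.2763)  len=0.4236
  (v3,v8,v4) [+-+] → (0.8078, 0.869474, -0.2763)–(0.8078, 0.987359, -0.298413)  len=0.1199
  (v4,v8,v9) [+-+] → (0.8078, 0.987359, -0.298413)–(0.8078, 1.39918, -0.375653)  len=0.4190
  (v5,v10,v6) [+-+] → (0.8078, 1.8706, 0)–(0.8078, 1.60486, 0.42243)  len=0.4991
  (v6,v10,v11) [+--] → (0.8078, 1.60486, 0.42243)–(0.8078, 1.5894, 0.447)  len=0.0290
  (v6,v11,v7) [+--] → (0.8078, 1.5894, 0.447)–(0.8078, 1.39918, 0.375653)  len=0.2032
  (v8,v13,v9) [--+] → (0.8078, 1.55762, -0.435081)–(0.8078, 1.39918, -0.375653)  len=0.1692
  (v9,v13,v14) [+--] → (0.8078, 1.55762, -0.435081)–(0.8078, 1.5894, -0.447)  len=0.0339
  (v9,v14,v5) [+-+] → (0.8078, 1.5894, -0.447)–(0.8078, 1.83228, -0.0609098)  len=0.4561
  (v5,v14,v10) [+--] → (0.8078, 1.83228, -0.0609098)–(0.8078, 1.8706, 0)  len=0.0720
  (v20,v25,v21) [-+-] → (0.8078, -1.8706, 0)–(0.8078, -1.83228, 0.0609098)  len=0.0720
  (v21,v25,v26) [-++] → (0.8078, -1.83228, 0.0609098)–(0.8078, -1.5894, 0.447)  len=0.4561
  (v21,v26,v22) [-+-] → (0.8078, -1.5894, 0.447)–(0.8078, -1.55762, 0.435081)  len=0.0339
  (v22,v26,v27) [-+-] → (0.8078, -1.55762, 0.435081)–(0.8078, -1.39918, 0.375653)  len=0.1692
  (v24,v28,v29) [--+] → (0.8078, -1.39918, -0.375653)–(0.8078, -1.5894, -0.447)  len=0.2032
  (v24,v29,v20) [-+-] → (0.8078, -1.5894, -0.447)–(0.8078, -1.60486, -0.42243)  len=0.0290
  (v20,v29,v25) [-++] → (0.8078, -1.60486, -0.42243)–(0.8078, -1.8706, 0)  len=0.4991
  (v26,v1,v27) [++-] → (0.8078, -0.987359, 0.298413)–(0.8078, -1.39918, 0.375653)  len=0.4190
  (v27,v1,v2) [-++] → (0.8078, -0.987359, 0.298413)–(0.8078, -0.869474, 0.2763)  len=0.1199
  (v27,v2,v28) [-+-] → (0.8078, -0.869474, 0.2763)–(0.8078, -0.869474, -0.147284)  len=0.4236
  (v28,v2,v3) [-++] → (0.8078, -0.869474, -0.147284)–(0.8078, -0.869474, -0.2763)  len=0.1290
  (v28,v3,v29) [-++] → (0.8078, -0.869474, -0.2763)–(0.8078, -1.39918, -0.375653)  len=0.5389

Chained into 2 loop(s):
  loop 1: 12 segments, perimeter = 3.0930
  loop 2: 12 segments, perimeter = 3.0930
Total perimeter = 6.186


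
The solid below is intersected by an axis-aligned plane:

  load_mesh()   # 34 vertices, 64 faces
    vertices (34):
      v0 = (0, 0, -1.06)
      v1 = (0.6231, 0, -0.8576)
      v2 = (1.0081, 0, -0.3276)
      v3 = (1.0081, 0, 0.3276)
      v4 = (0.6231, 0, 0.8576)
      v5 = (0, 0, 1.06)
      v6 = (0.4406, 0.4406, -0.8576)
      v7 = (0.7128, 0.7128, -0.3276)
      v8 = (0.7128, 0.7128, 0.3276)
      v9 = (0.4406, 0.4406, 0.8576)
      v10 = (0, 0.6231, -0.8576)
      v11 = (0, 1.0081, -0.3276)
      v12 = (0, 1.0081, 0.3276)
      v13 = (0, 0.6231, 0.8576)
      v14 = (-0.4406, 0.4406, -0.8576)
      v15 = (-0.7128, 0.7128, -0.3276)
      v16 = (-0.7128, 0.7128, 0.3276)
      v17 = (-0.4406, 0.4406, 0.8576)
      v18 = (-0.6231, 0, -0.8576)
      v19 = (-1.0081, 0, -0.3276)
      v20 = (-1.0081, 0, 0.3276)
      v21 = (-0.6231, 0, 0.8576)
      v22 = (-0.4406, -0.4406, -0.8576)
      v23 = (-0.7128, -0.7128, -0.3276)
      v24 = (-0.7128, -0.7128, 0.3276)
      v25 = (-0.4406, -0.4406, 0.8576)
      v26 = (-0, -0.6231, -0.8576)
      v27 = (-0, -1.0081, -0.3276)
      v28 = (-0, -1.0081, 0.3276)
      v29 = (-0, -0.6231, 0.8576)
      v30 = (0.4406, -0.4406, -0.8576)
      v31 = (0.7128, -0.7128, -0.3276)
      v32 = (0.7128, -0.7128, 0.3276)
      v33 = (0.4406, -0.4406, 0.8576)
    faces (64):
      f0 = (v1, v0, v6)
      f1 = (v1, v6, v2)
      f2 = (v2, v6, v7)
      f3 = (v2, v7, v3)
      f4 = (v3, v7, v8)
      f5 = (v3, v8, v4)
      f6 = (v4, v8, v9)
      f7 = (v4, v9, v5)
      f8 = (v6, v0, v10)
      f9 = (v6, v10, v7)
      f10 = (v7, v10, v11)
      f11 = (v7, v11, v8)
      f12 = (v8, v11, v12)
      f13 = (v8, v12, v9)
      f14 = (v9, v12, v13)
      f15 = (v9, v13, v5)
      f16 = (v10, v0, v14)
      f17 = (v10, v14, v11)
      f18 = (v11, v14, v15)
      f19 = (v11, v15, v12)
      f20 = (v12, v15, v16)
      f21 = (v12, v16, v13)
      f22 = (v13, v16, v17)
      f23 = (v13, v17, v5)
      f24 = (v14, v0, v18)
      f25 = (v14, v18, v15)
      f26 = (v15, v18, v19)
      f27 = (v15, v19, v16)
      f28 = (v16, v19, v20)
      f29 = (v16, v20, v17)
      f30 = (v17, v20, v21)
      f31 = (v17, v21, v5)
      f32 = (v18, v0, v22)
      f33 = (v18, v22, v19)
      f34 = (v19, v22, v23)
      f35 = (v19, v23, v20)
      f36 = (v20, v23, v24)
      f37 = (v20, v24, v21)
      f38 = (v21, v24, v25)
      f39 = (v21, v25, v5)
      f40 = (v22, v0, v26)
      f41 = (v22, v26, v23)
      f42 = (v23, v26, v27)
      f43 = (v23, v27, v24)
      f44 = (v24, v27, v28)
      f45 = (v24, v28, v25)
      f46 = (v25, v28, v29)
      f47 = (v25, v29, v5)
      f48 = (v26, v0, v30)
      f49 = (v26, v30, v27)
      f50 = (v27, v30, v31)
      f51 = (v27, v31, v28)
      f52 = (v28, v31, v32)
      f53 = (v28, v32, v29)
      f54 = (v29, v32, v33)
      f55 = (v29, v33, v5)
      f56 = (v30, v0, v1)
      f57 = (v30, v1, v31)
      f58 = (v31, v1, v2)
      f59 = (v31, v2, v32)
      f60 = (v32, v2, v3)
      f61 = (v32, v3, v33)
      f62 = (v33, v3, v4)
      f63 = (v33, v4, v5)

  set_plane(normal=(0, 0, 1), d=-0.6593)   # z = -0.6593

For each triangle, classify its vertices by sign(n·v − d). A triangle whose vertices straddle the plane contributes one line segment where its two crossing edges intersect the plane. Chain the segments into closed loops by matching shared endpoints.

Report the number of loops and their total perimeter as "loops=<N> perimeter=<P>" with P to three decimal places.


loops=1 perimeter=4.697

Straddling triangles (16 of 64):
  (v1,v6,v2) [--+] → (0.652931, 0.275749, -0.6593)–(0.767148, 0, -0.6593)  len=0.2985
  (v2,v6,v7) [+-+] → (0.652931, 0.275749, -0.6593)–(0.542444, 0.542444, -0.6593)  len=0.2887
  (v6,v10,v7) [--+] → (0.266695, 0.656661, -0.6593)–(0.542444, 0.542444, -0.6593)  len=0.2985
  (v7,v10,v11) [+-+] → (0.266695, 0.656661, -0.6593)–(0, 0.767148, -0.6593)  len=0.2887
  (v10,v14,v11) [--+] → (-0.275749, 0.652931, -0.6593)–(0, 0.767148, -0.6593)  len=0.2985
  (v11,v14,v15) [+-+] → (-0.275749, 0.652931, -0.6593)–(-0.542444, 0.542444, -0.6593)  len=0.2887
  (v14,v18,v15) [--+] → (-0.656661, 0.266695, -0.6593)–(-0.542444, 0.542444, -0.6593)  len=0.2985
  (v15,v18,v19) [+-+] → (-0.656661, 0.266695, -0.6593)–(-0.767148, 0, -0.6593)  len=0.2887
  (v18,v22,v19) [--+] → (-0.652931, -0.275749, -0.6593)–(-0.767148, 0, -0.6593)  len=0.2985
  (v19,v22,v23) [+-+] → (-0.652931, -0.275749, -0.6593)–(-0.542444, -0.542444, -0.6593)  len=0.2887
  (v22,v26,v23) [--+] → (-0.266695, -0.656661, -0.6593)–(-0.542444, -0.542444, -0.6593)  len=0.2985
  (v23,v26,v27) [+-+] → (-0.266695, -0.656661, -0.6593)–(0, -0.767148, -0.6593)  len=0.2887
  (v26,v30,v27) [--+] → (0.275749, -0.652931, -0.6593)–(0, -0.767148, -0.6593)  len=0.2985
  (v27,v30,v31) [+-+] → (0.275749, -0.652931, -0.6593)–(0.542444, -0.542444, -0.6593)  len=0.2887
  (v30,v1,v31) [--+] → (0.656661, -0.266695, -0.6593)–(0.542444, -0.542444, -0.6593)  len=0.2985
  (v31,v1,v2) [+-+] → (0.656661, -0.266695, -0.6593)–(0.767148, 0, -0.6593)  len=0.2887

Chained into 1 loop(s):
  loop 1: 16 segments, perimeter = 4.6971
Total perimeter = 4.697


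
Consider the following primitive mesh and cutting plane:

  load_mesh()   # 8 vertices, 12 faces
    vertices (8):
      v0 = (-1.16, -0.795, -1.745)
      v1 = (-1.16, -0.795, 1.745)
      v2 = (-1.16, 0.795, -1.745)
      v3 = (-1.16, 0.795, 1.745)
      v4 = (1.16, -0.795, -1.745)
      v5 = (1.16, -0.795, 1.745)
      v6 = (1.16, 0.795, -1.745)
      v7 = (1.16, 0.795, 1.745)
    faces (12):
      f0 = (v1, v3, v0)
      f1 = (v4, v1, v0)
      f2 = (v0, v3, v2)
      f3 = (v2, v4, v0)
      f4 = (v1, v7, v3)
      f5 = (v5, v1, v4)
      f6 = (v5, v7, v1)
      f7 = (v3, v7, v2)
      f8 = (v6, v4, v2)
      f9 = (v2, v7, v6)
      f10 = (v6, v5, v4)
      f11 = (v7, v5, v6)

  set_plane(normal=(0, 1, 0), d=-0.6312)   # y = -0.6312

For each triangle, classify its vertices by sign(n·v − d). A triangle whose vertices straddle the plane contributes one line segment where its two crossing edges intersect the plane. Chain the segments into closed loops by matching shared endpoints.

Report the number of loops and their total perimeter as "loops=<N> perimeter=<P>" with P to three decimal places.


loops=1 perimeter=11.620

Straddling triangles (8 of 12):
  (v1,v3,v0) [-+-] → (-1.16, -0.6312, 1.745)–(-1.16, -0.6312, -1.38546)  len=3.1305
  (v0,v3,v2) [-++] → (-1.16, -0.6312, -1.38546)–(-1.16, -0.6312, -1.745)  len=0.3595
  (v2,v4,v0) [+--] → (0.920996, -0.6312, -1.745)–(-1.16, -0.6312, -1.745)  len=2.0810
  (v1,v7,v3) [-++] → (-0.920996, -0.6312, 1.745)–(-1.16, -0.6312, 1.745)  len=0.2390
  (v5,v7,v1) [-+-] → (1.16, -0.6312, 1.745)–(-0.920996, -0.6312, 1.745)  len=2.0810
  (v6,v4,v2) [+-+] → (1.16, -0.6312, -1.745)–(0.920996, -0.6312, -1.745)  len=0.2390
  (v6,v5,v4) [+--] → (1.16, -0.6312, 1.38546)–(1.16, -0.6312, -1.745)  len=3.1305
  (v7,v5,v6) [+-+] → (1.16, -0.6312, 1.745)–(1.16, -0.6312, 1.38546)  len=0.3595

Chained into 1 loop(s):
  loop 1: 8 segments, perimeter = 11.6200
Total perimeter = 11.620


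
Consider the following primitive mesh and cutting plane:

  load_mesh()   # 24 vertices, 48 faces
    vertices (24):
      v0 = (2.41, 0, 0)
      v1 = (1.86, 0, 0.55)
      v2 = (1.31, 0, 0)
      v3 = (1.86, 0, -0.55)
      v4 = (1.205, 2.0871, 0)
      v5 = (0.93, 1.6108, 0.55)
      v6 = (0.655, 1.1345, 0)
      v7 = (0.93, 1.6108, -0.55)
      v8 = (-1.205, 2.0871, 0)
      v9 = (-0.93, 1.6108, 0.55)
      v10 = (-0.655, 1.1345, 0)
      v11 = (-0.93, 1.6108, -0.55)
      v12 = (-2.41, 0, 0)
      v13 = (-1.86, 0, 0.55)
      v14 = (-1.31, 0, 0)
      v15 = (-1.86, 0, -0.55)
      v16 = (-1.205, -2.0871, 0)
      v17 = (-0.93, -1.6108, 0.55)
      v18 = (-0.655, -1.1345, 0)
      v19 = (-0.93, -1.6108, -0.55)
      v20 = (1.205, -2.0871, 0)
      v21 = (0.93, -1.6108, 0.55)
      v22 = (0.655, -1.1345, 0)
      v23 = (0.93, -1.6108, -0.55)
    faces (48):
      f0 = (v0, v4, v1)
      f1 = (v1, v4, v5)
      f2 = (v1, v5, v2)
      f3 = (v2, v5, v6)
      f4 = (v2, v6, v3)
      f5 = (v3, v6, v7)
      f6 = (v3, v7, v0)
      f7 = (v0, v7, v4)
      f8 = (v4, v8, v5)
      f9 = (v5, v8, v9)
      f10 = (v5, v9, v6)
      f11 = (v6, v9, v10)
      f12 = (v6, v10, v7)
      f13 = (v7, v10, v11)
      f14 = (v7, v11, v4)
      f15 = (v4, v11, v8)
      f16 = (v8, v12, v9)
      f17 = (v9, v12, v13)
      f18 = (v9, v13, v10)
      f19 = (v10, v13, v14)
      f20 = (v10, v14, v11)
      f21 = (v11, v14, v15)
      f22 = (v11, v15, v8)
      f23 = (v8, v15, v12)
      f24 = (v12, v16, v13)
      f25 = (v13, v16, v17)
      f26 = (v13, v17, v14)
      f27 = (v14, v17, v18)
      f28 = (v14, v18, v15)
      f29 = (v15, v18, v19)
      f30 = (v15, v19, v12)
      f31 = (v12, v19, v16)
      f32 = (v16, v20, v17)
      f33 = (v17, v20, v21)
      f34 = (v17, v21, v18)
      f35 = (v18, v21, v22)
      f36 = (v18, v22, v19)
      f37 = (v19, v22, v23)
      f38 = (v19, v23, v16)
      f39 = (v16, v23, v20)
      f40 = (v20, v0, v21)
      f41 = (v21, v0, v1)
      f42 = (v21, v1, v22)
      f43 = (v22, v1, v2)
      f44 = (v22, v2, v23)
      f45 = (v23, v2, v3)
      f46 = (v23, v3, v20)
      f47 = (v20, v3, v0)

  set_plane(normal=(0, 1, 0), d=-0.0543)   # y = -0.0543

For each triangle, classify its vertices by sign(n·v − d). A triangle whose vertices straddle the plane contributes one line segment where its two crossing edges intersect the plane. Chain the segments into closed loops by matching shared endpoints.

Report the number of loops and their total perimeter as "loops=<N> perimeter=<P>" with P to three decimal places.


loops=2 perimeter=6.223

Straddling triangles (16 of 48):
  (v12,v16,v13) [+-+] → (-2.37865, -0.0543, 0)–(-1.84296, -0.0543, 0.535691)  len=0.7576
  (v13,v16,v17) [+--] → (-1.84296, -0.0543, 0.535691)–(-1.82865, -0.0543, 0.55)  len=0.0202
  (v13,v17,v14) [+-+] → (-1.82865, -0.0543, 0.55)–(-1.29719, -0.0543, 0.0185405)  len=0.7516
  (v14,v17,v18) [+--] → (-1.29719, -0.0543, 0.0185405)–(-1.27865, -0.0543, 0)  len=0.0262
  (v14,v18,v15) [+-+] → (-1.27865, -0.0543, 0)–(-1.80233, -0.0543, -0.523676)  len=0.7406
  (v15,v18,v19) [+--] → (-1.80233, -0.0543, -0.523676)–(-1.82865, -0.0543, -0.55)  len=0.0372
  (v15,v19,v12) [+-+] → (-1.82865, -0.0543, -0.55)–(-2.36011, -0.0543, -0.0185405)  len=0.7516
  (v12,v19,v16) [+--] → (-2.36011, -0.0543, -0.0185405)–(-2.37865, -0.0543, 0)  len=0.0262
  (v20,v0,v21) [-+-] → (2.37865, -0.0543, 0)–(2.36011, -0.0543, 0.0185405)  len=0.0262
  (v21,v0,v1) [-++] → (2.36011, -0.0543, 0.0185405)–(1.82865, -0.0543, 0.55)  len=0.7516
  (v21,v1,v22) [-+-] → (1.82865, -0.0543, 0.55)–(1.80233, -0.0543, 0.523676)  len=0.0372
  (v22,v1,v2) [-++] → (1.80233, -0.0543, 0.523676)–(1.27865, -0.0543, 0)  len=0.7406
  (v22,v2,v23) [-+-] → (1.27865, -0.0543, 0)–(1.29719, -0.0543, -0.0185405)  len=0.0262
  (v23,v2,v3) [-++] → (1.29719, -0.0543, -0.0185405)–(1.82865, -0.0543, -0.55)  len=0.7516
  (v23,v3,v20) [-+-] → (1.82865, -0.0543, -0.55)–(1.84296, -0.0543, -0.535691)  len=0.0202
  (v20,v3,v0) [-++] → (1.84296, -0.0543, -0.535691)–(2.37865, -0.0543, 0)  len=0.7576

Chained into 2 loop(s):
  loop 1: 8 segments, perimeter = 3.1113
  loop 2: 8 segments, perimeter = 3.1113
Total perimeter = 6.223


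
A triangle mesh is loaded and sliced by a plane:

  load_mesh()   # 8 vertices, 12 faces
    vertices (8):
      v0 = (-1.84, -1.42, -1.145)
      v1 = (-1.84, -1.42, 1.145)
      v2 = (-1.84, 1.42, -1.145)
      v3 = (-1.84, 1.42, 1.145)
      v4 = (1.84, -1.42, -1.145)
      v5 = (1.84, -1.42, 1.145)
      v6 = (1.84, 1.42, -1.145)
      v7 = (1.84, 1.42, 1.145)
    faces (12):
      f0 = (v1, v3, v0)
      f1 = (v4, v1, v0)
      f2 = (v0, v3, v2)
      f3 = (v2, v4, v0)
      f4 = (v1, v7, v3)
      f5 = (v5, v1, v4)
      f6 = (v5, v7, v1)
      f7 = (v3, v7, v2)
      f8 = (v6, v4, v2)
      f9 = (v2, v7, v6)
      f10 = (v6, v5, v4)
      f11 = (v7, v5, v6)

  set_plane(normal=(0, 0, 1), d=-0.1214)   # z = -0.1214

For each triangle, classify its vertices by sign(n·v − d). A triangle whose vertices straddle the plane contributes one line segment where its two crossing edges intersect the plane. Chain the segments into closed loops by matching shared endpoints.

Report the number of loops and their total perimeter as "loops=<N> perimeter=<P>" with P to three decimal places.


loops=1 perimeter=13.040

Straddling triangles (8 of 12):
  (v1,v3,v0) [++-] → (-1.84, -0.150557, -0.1214)–(-1.84, -1.42, -0.1214)  len=1.2694
  (v4,v1,v0) [-+-] → (0.195088, -1.42, -0.1214)–(-1.84, -1.42, -0.1214)  len=2.0351
  (v0,v3,v2) [-+-] → (-1.84, -0.150557, -0.1214)–(-1.84, 1.42, -0.1214)  len=1.5706
  (v5,v1,v4) [++-] → (0.195088, -1.42, -0.1214)–(1.84, -1.42, -0.1214)  len=1.6449
  (v3,v7,v2) [++-] → (-0.195088, 1.42, -0.1214)–(-1.84, 1.42, -0.1214)  len=1.6449
  (v2,v7,v6) [-+-] → (-0.195088, 1.42, -0.1214)–(1.84, 1.42, -0.1214)  len=2.0351
  (v6,v5,v4) [-+-] → (1.84, 0.150557, -0.1214)–(1.84, -1.42, -0.1214)  len=1.5706
  (v7,v5,v6) [++-] → (1.84, 0.150557, -0.1214)–(1.84, 1.42, -0.1214)  len=1.2694

Chained into 1 loop(s):
  loop 1: 8 segments, perimeter = 13.0400
Total perimeter = 13.040


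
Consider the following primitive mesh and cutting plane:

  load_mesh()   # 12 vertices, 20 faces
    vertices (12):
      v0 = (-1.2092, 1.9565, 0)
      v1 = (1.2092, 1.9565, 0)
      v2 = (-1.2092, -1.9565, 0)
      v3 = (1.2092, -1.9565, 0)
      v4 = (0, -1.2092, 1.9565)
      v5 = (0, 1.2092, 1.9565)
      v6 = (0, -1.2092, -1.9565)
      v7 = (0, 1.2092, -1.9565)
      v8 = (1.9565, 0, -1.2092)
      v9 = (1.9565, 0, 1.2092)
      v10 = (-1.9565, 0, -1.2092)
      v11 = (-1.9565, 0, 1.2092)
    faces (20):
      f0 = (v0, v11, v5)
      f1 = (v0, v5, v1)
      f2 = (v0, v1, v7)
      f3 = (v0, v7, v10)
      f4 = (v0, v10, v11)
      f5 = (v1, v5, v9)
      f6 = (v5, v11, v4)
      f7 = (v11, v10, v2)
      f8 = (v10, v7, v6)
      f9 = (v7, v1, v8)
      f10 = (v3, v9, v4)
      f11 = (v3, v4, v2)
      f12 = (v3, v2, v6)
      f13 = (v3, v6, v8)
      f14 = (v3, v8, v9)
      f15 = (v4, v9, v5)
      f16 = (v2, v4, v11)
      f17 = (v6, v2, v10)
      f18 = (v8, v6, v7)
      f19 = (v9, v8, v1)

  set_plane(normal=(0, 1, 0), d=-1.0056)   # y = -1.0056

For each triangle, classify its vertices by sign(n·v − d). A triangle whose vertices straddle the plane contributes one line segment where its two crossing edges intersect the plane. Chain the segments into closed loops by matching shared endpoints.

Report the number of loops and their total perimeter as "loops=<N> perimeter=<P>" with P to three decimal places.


Straddling triangles (10 of 20):
  (v5,v11,v4) [++-] → (-0.329427, -1.0056, 1.83067)–(0, -1.0056, 1.9565)  len=0.3526
  (v11,v10,v2) [++-] → (-1.5724, -1.0056, -0.587697)–(-1.5724, -1.0056, 0.587697)  len=1.1754
  (v10,v7,v6) [++-] → (0, -1.0056, -1.9565)–(-0.329427, -1.0056, -1.83067)  len=0.3526
  (v3,v9,v4) [-+-] → (1.5724, -1.0056, 0.587697)–(0.329427, -1.0056, 1.83067)  len=1.7578
  (v3,v6,v8) [--+] → (0.329427, -1.0056, -1.83067)–(1.5724, -1.0056, -0.587697)  len=1.7578
  (v3,v8,v9) [-++] → (1.5724, -1.0056, -0.587697)–(1.5724, -1.0056, 0.587697)  len=1.1754
  (v4,v9,v5) [-++] → (0.329427, -1.0056, 1.83067)–(0, -1.0056, 1.9565)  len=0.3526
  (v2,v4,v11) [--+] → (-0.329427, -1.0056, 1.83067)–(-1.5724, -1.0056, 0.587697)  len=1.7578
  (v6,v2,v10) [--+] → (-1.5724, -1.0056, -0.587697)–(-0.329427, -1.0056, -1.83067)  len=1.7578
  (v8,v6,v7) [+-+] → (0.329427, -1.0056, -1.83067)–(0, -1.0056, -1.9565)  len=0.3526

Chained into 1 loop(s):
  loop 1: 10 segments, perimeter = 10.7927
Total perimeter = 10.793

loops=1 perimeter=10.793


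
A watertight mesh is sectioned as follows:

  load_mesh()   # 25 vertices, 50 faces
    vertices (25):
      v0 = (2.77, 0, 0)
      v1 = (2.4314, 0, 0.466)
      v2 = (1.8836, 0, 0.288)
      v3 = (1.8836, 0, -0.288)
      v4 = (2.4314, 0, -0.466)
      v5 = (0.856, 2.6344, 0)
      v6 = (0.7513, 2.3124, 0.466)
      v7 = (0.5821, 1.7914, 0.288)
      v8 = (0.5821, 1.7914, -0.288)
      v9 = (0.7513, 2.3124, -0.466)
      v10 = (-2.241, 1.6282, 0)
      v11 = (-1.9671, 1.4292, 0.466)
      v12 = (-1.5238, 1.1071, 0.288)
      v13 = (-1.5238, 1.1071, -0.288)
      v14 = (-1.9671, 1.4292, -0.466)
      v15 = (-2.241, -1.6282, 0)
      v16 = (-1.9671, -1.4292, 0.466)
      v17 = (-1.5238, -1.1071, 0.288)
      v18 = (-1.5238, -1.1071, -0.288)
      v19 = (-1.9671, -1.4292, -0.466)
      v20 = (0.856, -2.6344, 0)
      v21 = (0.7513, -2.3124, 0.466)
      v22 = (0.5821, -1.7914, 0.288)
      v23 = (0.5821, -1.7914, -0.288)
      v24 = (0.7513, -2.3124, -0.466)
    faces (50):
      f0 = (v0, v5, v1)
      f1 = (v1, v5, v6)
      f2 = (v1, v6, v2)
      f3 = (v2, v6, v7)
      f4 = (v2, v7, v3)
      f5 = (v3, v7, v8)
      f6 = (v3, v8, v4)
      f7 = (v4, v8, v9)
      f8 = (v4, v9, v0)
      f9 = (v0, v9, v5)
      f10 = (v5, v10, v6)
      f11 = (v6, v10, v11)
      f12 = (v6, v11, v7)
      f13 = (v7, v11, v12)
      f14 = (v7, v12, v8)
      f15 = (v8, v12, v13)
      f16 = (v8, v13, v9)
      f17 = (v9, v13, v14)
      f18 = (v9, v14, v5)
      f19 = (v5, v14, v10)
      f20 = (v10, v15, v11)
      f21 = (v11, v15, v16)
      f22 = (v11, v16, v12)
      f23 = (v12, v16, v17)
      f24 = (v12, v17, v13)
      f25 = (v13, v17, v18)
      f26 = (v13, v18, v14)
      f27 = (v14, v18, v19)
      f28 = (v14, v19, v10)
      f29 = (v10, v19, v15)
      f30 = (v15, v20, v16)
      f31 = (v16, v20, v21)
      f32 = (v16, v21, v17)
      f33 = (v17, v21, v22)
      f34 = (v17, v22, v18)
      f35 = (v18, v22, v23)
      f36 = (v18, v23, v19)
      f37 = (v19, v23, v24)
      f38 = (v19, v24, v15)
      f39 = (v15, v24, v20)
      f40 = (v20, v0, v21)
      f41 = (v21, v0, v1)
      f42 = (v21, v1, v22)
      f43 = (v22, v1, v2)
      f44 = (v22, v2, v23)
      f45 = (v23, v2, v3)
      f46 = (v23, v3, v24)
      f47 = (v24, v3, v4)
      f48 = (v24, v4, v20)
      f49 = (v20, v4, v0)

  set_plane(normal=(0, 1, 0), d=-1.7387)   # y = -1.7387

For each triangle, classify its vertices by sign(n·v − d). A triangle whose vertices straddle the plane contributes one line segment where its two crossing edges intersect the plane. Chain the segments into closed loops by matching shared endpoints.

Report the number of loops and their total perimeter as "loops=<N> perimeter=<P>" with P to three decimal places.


Straddling triangles (20 of 50):
  (v15,v20,v16) [+-+] → (-1.90089, -1.7387, 0)–(-1.24212, -1.7387, 0.346329)  len=0.7443
  (v16,v20,v21) [+--] → (-1.24212, -1.7387, 0.346329)–(-1.01449, -1.7387, 0.466)  len=0.2572
  (v16,v21,v17) [+-+] → (-1.01449, -1.7387, 0.466)–(-0.331605, -1.7387, 0.381275)  len=0.6881
  (v17,v21,v22) [+--] → (-0.331605, -1.7387, 0.381275)–(0.419918, -1.7387, 0.288)  len=0.7573
  (v17,v22,v18) [+-+] → (0.419918, -1.7387, 0.288)–(0.419918, -1.7387, 0.243641)  len=0.0444
  (v18,v22,v23) [+--] → (0.419918, -1.7387, 0.243641)–(0.419918, -1.7387, -0.288)  len=0.5316
  (v18,v23,v19) [+-+] → (0.419918, -1.7387, -0.288)–(0.211192, -1.7387, -0.313899)  len=0.2103
  (v19,v23,v24) [+--] → (0.211192, -1.7387, -0.313899)–(-1.01449, -1.7387, -0.466)  len=1.2351
  (v19,v24,v15) [+-+] → (-1.01449, -1.7387, -0.466)–(-1.75774, -1.7387, -0.0752602)  len=0.8397
  (v15,v24,v20) [+--] → (-1.75774, -1.7387, -0.0752602)–(-1.90089, -1.7387, 0)  len=0.1617
  (v20,v0,v21) [-+-] → (1.50676, -1.7387, 0)–(1.25213, -1.7387, 0.350387)  len=0.4331
  (v21,v0,v1) [-++] → (1.25213, -1.7387, 0.350387)–(1.16813, -1.7387, 0.466)  len=0.1429
  (v21,v1,v22) [-+-] → (1.16813, -1.7387, 0.466)–(0.636503, -1.7387, 0.293236)  len=0.5590
  (v22,v1,v2) [-++] → (0.636503, -1.7387, 0.293236)–(0.620388, -1.7387, 0.288)  len=0.0169
  (v22,v2,v23) [-+-] → (0.620388, -1.7387, 0.288)–(0.620388, -1.7387, -0.271055)  len=0.5591
  (v23,v2,v3) [-++] → (0.620388, -1.7387, -0.271055)–(0.620388, -1.7387, -0.288)  len=0.0169
  (v23,v3,v24) [-+-] → (0.620388, -1.7387, -0.288)–(1.03222, -1.7387, -0.421839)  len=0.4330
  (v24,v3,v4) [-++] → (1.03222, -1.7387, -0.421839)–(1.16813, -1.7387, -0.466)  len=0.1429
  (v24,v4,v20) [-+-] → (1.16813, -1.7387, -0.466)–(1.39164, -1.7387, -0.158441)  len=0.3802
  (v20,v4,v0) [-++] → (1.39164, -1.7387, -0.158441)–(1.50676, -1.7387, 0)  len=0.1958

Chained into 2 loop(s):
  loop 1: 10 segments, perimeter = 5.4697
  loop 2: 10 segments, perimeter = 2.8800
Total perimeter = 8.350

loops=2 perimeter=8.350


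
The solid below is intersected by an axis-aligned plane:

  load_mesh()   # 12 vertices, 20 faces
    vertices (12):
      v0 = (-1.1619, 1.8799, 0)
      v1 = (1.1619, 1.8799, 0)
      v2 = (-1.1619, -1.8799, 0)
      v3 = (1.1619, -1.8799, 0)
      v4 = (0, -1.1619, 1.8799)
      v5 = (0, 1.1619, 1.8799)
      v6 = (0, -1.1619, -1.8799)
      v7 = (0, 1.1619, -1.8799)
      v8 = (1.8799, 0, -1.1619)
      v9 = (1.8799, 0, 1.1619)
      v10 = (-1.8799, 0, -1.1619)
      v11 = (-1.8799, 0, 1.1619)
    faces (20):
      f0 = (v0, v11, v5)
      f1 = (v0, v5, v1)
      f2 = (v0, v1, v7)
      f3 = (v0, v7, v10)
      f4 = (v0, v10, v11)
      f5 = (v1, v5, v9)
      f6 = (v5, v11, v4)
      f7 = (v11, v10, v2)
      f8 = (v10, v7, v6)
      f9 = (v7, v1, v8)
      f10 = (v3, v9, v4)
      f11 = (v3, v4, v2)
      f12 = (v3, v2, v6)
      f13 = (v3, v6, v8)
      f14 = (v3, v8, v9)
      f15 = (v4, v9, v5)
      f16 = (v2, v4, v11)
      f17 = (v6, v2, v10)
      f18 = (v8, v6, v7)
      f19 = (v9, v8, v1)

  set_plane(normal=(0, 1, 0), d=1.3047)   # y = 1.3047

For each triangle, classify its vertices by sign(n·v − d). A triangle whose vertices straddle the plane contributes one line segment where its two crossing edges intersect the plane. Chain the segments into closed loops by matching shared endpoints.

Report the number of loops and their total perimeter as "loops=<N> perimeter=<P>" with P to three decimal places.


Straddling triangles (8 of 20):
  (v0,v11,v5) [+--] → (-1.38159, 1.3047, 0.355511)–(-0.231085, 1.3047, 1.50601)  len=1.6271
  (v0,v5,v1) [+-+] → (-0.231085, 1.3047, 1.50601)–(0.231085, 1.3047, 1.50601)  len=0.4622
  (v0,v1,v7) [++-] → (0.231085, 1.3047, -1.50601)–(-0.231085, 1.3047, -1.50601)  len=0.4622
  (v0,v7,v10) [+--] → (-0.231085, 1.3047, -1.50601)–(-1.38159, 1.3047, -0.355511)  len=1.6271
  (v0,v10,v11) [+--] → (-1.38159, 1.3047, -0.355511)–(-1.38159, 1.3047, 0.355511)  len=0.7110
  (v1,v5,v9) [+--] → (0.231085, 1.3047, 1.50601)–(1.38159, 1.3047, 0.355511)  len=1.6271
  (v7,v1,v8) [-+-] → (0.231085, 1.3047, -1.50601)–(1.38159, 1.3047, -0.355511)  len=1.6271
  (v9,v8,v1) [--+] → (1.38159, 1.3047, -0.355511)–(1.38159, 1.3047, 0.355511)  len=0.7110

Chained into 1 loop(s):
  loop 1: 8 segments, perimeter = 8.8546
Total perimeter = 8.855

loops=1 perimeter=8.855


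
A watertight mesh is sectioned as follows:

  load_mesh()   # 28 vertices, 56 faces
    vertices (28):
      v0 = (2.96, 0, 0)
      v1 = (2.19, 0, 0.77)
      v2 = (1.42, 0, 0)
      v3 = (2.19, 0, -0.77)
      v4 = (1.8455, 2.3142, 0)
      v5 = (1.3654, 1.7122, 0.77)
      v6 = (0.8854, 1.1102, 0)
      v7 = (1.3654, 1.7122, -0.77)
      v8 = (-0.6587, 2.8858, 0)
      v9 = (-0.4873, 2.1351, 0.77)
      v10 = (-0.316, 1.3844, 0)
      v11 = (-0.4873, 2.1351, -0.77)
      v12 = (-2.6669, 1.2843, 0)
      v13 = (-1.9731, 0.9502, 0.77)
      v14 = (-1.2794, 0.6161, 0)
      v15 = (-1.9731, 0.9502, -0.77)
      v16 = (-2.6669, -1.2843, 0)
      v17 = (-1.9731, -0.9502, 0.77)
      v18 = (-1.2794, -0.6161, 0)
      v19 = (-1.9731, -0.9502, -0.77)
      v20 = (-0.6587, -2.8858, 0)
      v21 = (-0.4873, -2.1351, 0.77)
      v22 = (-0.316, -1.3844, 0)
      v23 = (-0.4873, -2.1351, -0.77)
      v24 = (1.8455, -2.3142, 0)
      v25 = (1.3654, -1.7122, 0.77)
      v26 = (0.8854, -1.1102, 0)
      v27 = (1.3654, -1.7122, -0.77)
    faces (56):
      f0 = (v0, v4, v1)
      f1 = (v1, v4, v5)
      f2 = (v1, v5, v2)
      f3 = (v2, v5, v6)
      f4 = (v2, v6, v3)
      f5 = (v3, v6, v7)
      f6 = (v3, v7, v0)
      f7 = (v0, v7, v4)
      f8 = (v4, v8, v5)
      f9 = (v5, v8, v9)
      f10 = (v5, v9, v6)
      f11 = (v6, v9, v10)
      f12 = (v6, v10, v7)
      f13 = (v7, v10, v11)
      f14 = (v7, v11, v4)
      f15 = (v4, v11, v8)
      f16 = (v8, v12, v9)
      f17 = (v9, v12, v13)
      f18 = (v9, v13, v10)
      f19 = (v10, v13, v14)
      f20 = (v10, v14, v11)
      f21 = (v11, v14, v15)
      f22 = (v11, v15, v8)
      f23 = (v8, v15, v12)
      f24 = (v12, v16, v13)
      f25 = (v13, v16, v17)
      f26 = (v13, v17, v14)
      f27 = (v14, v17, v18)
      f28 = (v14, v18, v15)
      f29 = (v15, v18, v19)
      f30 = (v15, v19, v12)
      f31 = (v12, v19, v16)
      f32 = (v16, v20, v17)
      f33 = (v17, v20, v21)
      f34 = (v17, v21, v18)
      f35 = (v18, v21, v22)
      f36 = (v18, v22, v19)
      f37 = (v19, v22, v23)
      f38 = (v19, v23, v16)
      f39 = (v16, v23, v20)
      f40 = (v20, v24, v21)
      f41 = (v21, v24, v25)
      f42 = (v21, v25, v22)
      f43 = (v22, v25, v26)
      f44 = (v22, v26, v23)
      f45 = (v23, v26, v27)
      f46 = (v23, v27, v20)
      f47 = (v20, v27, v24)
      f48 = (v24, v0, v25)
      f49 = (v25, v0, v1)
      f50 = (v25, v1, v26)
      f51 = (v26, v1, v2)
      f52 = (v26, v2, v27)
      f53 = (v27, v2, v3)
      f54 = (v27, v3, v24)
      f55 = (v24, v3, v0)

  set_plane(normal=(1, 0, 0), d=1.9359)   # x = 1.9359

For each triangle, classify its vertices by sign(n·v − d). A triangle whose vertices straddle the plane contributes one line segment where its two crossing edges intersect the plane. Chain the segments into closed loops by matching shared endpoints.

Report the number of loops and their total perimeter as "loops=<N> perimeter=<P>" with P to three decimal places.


loops=1 perimeter=9.441

Straddling triangles (14 of 56):
  (v0,v4,v1) [+-+] → (1.9359, 2.12649, 0)–(1.9359, 1.70693, 0.202055)  len=0.4657
  (v1,v4,v5) [+--] → (1.9359, 1.70693, 0.202055)–(1.9359, 0.527613, 0.77)  len=1.3090
  (v1,v5,v2) [+--] → (1.9359, 0.527613, 0.77)–(1.9359, 0, 0.5159)  len=0.5856
  (v2,v6,v3) [--+] → (1.9359, 0.216236, -0.620025)–(1.9359, 0, -0.5159)  len=0.2400
  (v3,v6,v7) [+--] → (1.9359, 0.216236, -0.620025)–(1.9359, 0.527613, -0.77)  len=0.3456
  (v3,v7,v0) [+-+] → (1.9359, 0.527613, -0.77)–(1.9359, 1.09963, -0.494517)  len=0.6349
  (v0,v7,v4) [+--] → (1.9359, 1.09963, -0.494517)–(1.9359, 2.12649, 0)  len=1.1397
  (v24,v0,v25) [-+-] → (1.9359, -2.12649, 0)–(1.9359, -1.09963, 0.494517)  len=1.1397
  (v25,v0,v1) [-++] → (1.9359, -1.09963, 0.494517)–(1.9359, -0.527613, 0.77)  len=0.6349
  (v25,v1,v26) [-+-] → (1.9359, -0.527613, 0.77)–(1.9359, -0.216236, 0.620025)  len=0.3456
  (v26,v1,v2) [-+-] → (1.9359, -0.216236, 0.620025)–(1.9359, 0, 0.5159)  len=0.2400
  (v27,v2,v3) [--+] → (1.9359, 0, -0.5159)–(1.9359, -0.527613, -0.77)  len=0.5856
  (v27,v3,v24) [-+-] → (1.9359, -0.527613, -0.77)–(1.9359, -1.70693, -0.202055)  len=1.3090
  (v24,v3,v0) [-++] → (1.9359, -1.70693, -0.202055)–(1.9359, -2.12649, 0)  len=0.4657

Chained into 1 loop(s):
  loop 1: 14 segments, perimeter = 9.4410
Total perimeter = 9.441


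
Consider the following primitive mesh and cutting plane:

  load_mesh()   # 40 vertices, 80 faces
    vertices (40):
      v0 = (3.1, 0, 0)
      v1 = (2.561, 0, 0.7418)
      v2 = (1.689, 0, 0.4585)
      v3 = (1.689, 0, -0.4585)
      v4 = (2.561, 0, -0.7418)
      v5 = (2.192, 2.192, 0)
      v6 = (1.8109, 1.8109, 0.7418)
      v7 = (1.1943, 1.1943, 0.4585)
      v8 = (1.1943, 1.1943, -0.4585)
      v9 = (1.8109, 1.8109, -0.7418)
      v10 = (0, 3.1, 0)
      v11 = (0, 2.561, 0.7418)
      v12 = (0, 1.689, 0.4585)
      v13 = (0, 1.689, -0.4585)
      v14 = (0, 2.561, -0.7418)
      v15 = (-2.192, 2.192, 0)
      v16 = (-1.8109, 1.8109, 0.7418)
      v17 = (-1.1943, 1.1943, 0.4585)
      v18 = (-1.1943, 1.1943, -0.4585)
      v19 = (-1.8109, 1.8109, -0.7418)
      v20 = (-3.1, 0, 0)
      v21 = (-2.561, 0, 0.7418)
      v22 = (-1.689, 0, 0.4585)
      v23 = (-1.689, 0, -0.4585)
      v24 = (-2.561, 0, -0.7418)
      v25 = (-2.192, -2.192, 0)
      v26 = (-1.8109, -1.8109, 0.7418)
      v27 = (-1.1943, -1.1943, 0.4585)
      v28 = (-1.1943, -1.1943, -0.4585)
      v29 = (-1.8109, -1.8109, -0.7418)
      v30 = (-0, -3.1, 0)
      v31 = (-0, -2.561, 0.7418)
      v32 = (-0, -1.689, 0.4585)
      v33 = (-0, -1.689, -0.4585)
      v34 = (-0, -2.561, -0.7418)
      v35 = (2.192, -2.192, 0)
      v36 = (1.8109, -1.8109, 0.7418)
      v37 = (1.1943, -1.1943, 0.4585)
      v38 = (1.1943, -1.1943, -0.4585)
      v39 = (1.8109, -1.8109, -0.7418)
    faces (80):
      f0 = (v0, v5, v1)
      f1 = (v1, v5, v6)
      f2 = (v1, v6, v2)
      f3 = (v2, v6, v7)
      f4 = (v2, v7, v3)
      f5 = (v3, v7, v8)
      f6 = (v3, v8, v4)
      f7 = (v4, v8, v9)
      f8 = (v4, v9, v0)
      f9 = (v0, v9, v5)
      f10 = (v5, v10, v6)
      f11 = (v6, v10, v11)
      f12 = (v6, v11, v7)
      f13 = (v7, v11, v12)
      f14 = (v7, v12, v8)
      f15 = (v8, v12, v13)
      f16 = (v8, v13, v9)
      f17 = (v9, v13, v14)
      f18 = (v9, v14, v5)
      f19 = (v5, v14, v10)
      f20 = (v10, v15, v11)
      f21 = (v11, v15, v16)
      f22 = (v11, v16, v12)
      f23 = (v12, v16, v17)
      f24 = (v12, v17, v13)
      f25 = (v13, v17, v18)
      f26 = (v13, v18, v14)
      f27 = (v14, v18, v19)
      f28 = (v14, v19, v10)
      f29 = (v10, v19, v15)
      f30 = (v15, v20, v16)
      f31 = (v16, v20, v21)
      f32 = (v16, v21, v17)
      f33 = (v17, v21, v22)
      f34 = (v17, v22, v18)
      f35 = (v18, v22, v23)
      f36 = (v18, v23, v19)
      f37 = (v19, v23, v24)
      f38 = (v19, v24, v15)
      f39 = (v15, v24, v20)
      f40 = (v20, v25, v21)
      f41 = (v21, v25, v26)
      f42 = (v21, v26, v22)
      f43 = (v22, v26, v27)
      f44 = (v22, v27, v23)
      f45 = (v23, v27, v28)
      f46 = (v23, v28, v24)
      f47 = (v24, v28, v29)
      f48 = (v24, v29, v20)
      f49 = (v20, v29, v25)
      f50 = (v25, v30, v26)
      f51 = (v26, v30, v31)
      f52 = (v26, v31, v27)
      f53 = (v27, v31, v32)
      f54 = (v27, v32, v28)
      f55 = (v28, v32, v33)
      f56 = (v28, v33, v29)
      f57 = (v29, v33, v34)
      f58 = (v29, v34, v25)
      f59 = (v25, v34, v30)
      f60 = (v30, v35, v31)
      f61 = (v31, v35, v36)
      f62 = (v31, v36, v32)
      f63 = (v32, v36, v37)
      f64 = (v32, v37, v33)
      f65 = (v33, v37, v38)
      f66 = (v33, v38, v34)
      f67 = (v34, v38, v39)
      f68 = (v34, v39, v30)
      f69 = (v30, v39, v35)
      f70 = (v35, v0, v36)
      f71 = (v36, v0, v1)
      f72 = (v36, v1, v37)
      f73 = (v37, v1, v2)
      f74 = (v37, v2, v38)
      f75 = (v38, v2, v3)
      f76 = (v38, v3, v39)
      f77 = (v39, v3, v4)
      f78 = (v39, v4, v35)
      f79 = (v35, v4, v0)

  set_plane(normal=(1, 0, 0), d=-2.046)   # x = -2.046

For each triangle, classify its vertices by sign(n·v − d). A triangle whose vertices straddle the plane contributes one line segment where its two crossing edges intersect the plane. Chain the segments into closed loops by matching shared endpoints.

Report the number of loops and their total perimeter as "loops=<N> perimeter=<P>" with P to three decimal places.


loops=1 perimeter=10.119

Straddling triangles (18 of 80):
  (v10,v15,v11) [+-+] → (-2.046, 2.25248, 0)–(-2.046, 2.21658, 0.0494082)  len=0.0611
  (v11,v15,v16) [+-+] → (-2.046, 2.21658, 0.0494082)–(-2.046, 2.046, 0.284185)  len=0.2902
  (v10,v19,v15) [++-] → (-2.046, 2.046, -0.284185)–(-2.046, 2.25248, 0)  len=0.3513
  (v15,v20,v16) [--+] → (-2.046, 1.48064, 0.606514)–(-2.046, 2.046, 0.284185)  len=0.6508
  (v16,v20,v21) [+--] → (-2.046, 1.48064, 0.606514)–(-2.046, 1.24332, 0.7418)  len=0.2732
  (v16,v21,v17) [+-+] → (-2.046, 1.24332, 0.7418)–(-2.046, 0.450036, 0.635047)  len=0.8004
  (v17,v21,v22) [+-+] → (-2.046, 0.450036, 0.635047)–(-2.046, 0, 0.574484)  len=0.4541
  (v19,v23,v24) [++-] → (-2.046, 0, -0.574484)–(-2.046, 1.24332, -0.7418)  len=1.2545
  (v19,v24,v15) [+--] → (-2.046, 1.24332, -0.7418)–(-2.046, 2.046, -0.284185)  len=0.9240
  (v21,v25,v26) [--+] → (-2.046, -2.046, 0.284185)–(-2.046, -1.24332, 0.7418)  len=0.9240
  (v21,v26,v22) [-++] → (-2.046, -1.24332, 0.7418)–(-2.046, 0, 0.574484)  len=1.2545
  (v23,v28,v24) [++-] → (-2.046, -0.450036, -0.635047)–(-2.046, 0, -0.574484)  len=0.4541
  (v24,v28,v29) [-++] → (-2.046, -0.450036, -0.635047)–(-2.046, -1.24332, -0.7418)  len=0.8004
  (v24,v29,v20) [-+-] → (-2.046, -1.24332, -0.7418)–(-2.046, -1.48064, -0.606514)  len=0.2732
  (v20,v29,v25) [-+-] → (-2.046, -1.48064, -0.606514)–(-2.046, -2.046, -0.284185)  len=0.6508
  (v25,v30,v26) [-++] → (-2.046, -2.25248, 0)–(-2.046, -2.046, 0.284185)  len=0.3513
  (v29,v34,v25) [++-] → (-2.046, -2.21658, -0.0494082)–(-2.046, -2.046, -0.284185)  len=0.2902
  (v25,v34,v30) [-++] → (-2.046, -2.21658, -0.0494082)–(-2.046, -2.25248, 0)  len=0.0611

Chained into 1 loop(s):
  loop 1: 18 segments, perimeter = 10.1191
Total perimeter = 10.119
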